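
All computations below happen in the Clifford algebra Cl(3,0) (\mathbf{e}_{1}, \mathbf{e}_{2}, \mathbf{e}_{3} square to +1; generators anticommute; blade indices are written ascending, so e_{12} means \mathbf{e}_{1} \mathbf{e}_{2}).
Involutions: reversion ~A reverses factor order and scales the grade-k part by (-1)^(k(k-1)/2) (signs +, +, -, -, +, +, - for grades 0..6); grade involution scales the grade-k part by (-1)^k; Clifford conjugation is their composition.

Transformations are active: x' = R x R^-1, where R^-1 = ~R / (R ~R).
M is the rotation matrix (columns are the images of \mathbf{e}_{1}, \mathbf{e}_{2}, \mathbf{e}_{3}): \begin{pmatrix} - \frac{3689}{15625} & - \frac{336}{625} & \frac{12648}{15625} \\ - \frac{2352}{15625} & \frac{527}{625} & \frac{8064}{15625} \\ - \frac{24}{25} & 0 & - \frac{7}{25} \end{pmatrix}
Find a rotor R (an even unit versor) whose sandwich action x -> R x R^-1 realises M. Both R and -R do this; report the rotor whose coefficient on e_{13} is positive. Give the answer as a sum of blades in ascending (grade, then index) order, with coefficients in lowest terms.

Method: write R = a + b12*e_{12} + b13*e_{13} + b23*e_{23} with a^2 + b12^2 + b13^2 + b23^2 = 1 (so R^-1 = ~R). Expanding the columns R e_j ~R gives tr M = 4a^2 - 1 and, from the antisymmetric part, M21 - M12 = -4a*b12, M13 - M31 = 4a*b13, M32 - M23 = -4a*b23.
Here tr M = \frac{5111}{15625}, so a^2 = (1 + tr M)/4 = \frac{5184}{15625} and a = ±\frac{72}{125}. Taking a = \frac{72}{125}: M21 - M12 = \frac{6048}{15625}, M13 - M31 = \frac{27648}{15625}, M32 - M23 = -\frac{8064}{15625}, giving b12 = -\frac{21}{125}, b13 = \frac{96}{125}, b23 = \frac{28}{125}, i.e. R = \frac{72}{125} - \frac{21}{125} e_{12} + \frac{96}{125} e_{13} + \frac{28}{125} e_{23}.
Its e_{13} coefficient is already positive.
Answer: \frac{72}{125} - \frac{21}{125} e_{12} + \frac{96}{125} e_{13} + \frac{28}{125} e_{23}. Key observation: the double cover Spin(3) -> SO(3) sends R and -R to the same matrix (trace \frac{5111}{15625} here), so the stated sign of the e_{13} coefficient is what selects one sheet.


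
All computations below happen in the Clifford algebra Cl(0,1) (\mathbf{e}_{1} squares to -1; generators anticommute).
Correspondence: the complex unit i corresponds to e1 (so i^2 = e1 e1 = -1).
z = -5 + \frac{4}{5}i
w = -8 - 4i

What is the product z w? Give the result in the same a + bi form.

In blades: z = -5 + \frac{4}{5} e_{1}, w = -8 - 4 e_{1}.
Distribute z over w term by term (generator squares from the signature, products reordered to ascending indices): (-5)*w = 40 + 20 e_{1}; (\frac{4}{5} e_{1})*w = \frac{16}{5} - \frac{32}{5} e_{1}.
Sum: \frac{216}{5} + \frac{68}{5} e_{1}; translating back through the correspondence:
Answer: \frac{216}{5} + \frac{68}{5}i


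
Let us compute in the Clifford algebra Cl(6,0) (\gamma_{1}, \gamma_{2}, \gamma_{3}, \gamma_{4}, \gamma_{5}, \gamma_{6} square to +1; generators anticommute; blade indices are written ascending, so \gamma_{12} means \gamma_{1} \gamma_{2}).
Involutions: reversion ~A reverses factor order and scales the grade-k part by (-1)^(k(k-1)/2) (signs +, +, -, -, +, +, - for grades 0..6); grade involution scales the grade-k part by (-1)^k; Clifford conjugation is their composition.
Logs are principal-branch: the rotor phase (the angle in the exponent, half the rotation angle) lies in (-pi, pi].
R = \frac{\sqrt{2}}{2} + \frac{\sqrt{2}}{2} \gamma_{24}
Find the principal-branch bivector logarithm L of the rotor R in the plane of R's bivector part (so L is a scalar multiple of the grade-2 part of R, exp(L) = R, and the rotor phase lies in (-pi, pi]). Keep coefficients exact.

The scalar part of R is \frac{\sqrt{2}}{2}, which pins the rotor phase on the principal branch; dividing the bivector part by the sine of that phase recovers the unit plane, and L is the phase times that plane.
Concretely: cos(phase) = \frac{\sqrt{2}}{2} gives phase = ±\frac{\pi}{4}, and since phase/sin(phase) is even the sign is immaterial: L = (phase/sin(phase)) * <R>_2 = (\frac{\sqrt{2} \pi}{4}) * <R>_2.
Answer: \frac{\pi}{4} \gamma_{24}


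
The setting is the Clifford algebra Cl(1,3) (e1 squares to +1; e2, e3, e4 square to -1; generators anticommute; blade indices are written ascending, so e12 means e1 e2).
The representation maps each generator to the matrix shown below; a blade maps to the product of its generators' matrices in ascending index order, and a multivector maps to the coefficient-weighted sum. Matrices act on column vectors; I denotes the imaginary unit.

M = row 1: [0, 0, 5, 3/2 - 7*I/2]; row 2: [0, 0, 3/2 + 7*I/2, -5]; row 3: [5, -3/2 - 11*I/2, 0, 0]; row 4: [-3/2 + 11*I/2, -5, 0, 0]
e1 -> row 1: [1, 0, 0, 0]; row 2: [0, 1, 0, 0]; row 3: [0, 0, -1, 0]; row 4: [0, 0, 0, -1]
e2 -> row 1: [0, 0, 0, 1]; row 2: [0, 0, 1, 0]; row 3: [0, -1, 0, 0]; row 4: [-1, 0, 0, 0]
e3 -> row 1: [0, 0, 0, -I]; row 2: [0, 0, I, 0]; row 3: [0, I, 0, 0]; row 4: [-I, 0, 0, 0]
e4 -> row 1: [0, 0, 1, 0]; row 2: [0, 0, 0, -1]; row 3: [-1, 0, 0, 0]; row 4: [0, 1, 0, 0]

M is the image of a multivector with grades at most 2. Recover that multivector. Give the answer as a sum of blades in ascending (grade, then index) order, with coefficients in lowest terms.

Method: the blade images are trace-orthogonal — tr(rho(e_A) rho(e_B)^-1) = 4 if A = B and 0 otherwise — and rho(e_A)^-1 = (e_A)^2 * rho(e_A) with (e_A)^2 = +1 or -1, so the coefficient of e_A in the preimage is (e_A)^2 * tr(M rho(e_A))/4.
Nonzero projections over blades of grade <= 2: e2: (e2)^2 = -1, tr(M rho(e2)) = -6, coefficient 3/2; e3: (e3)^2 = -1, tr(M rho(e3)) = 4, coefficient -1; e13: (e13)^2 = +1, tr(M rho(e13)) = 18, coefficient 9/2; e14: (e14)^2 = +1, tr(M rho(e14)) = 20, coefficient 5. Every other blade of grade <= 2 projects to 0.
Answer: 3/2*e2 - e3 + 9/2*e13 + 5*e14


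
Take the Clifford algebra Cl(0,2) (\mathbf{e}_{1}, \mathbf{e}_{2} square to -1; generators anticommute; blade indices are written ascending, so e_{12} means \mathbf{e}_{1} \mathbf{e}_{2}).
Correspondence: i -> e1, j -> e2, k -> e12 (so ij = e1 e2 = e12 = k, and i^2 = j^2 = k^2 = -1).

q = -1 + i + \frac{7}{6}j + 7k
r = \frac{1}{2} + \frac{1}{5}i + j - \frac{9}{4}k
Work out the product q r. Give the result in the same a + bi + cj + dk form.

In blades: q = -1 + e_{1} + \frac{7}{6} e_{2} + 7 e_{12}, r = \frac{1}{2} + \frac{1}{5} e_{1} + e_{2} - \frac{9}{4} e_{12}.
Distribute q over r term by term (generator squares from the signature, products reordered to ascending indices): (-1)*r = -\frac{1}{2} - \frac{1}{5} e_{1} - e_{2} + \frac{9}{4} e_{12}; (e_{1})*r = -\frac{1}{5} + \frac{1}{2} e_{1} + \frac{9}{4} e_{2} + e_{12}; (\frac{7}{6} e_{2})*r = -\frac{7}{6} - \frac{21}{8} e_{1} + \frac{7}{12} e_{2} - \frac{7}{30} e_{12}; (7 e_{12})*r = \frac{63}{4} - 7 e_{1} + \frac{7}{5} e_{2} + \frac{7}{2} e_{12}.
Sum: \frac{833}{60} - \frac{373}{40} e_{1} + \frac{97}{30} e_{2} + \frac{391}{60} e_{12}; translating back through the correspondence:
Answer: \frac{833}{60} - \frac{373}{40}i + \frac{97}{30}j + \frac{391}{60}k


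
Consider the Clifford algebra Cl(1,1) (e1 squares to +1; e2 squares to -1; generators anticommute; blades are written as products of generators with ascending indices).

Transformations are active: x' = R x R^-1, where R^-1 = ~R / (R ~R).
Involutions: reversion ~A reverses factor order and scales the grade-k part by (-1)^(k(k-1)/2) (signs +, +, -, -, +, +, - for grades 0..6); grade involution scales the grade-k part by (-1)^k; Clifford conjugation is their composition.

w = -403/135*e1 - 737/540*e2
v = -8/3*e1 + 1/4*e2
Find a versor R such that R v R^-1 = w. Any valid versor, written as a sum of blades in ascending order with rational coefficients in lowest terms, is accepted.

R = v + w = -763/135*e1 - 301/270*e2 works: the equal norms (1015/144) guarantee its sandwich swaps v into w.
Answer: -763/135*e1 - 301/270*e2


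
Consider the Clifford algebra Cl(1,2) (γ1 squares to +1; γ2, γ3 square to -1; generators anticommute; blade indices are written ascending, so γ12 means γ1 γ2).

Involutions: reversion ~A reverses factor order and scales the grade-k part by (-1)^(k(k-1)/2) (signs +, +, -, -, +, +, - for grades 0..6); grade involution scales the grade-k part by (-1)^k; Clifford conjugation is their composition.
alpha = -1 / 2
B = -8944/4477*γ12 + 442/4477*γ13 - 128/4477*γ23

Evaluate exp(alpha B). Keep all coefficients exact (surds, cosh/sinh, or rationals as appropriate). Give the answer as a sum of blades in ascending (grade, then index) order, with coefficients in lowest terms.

B^2 term by term: the squares give (-8944/4477)^2*(γ12)^2 + (442/4477)^2*(γ13)^2 + (-128/4477)^2*(γ23)^2 = 79995136/20043529*(+1) + 195364/20043529*(+1) + 16384/20043529*(-1) = 4 (each basis 2-blade squares to minus the product of its generators' squares); cross terms between blades sharing an index anticommute and cancel. So B^2 = 4.
B^2 = 4 — the series telescopes hyperbolically here: l = 2, alpha*l = -1, so exp(alpha B) = cosh(-1) + (sinh(-1)/2)*B = cosh(1) + (-sinh(1)/2)*B.
Answer: cosh(1) + 4472*sinh(1)/4477*γ12 - 221*sinh(1)/4477*γ13 + 64*sinh(1)/4477*γ23


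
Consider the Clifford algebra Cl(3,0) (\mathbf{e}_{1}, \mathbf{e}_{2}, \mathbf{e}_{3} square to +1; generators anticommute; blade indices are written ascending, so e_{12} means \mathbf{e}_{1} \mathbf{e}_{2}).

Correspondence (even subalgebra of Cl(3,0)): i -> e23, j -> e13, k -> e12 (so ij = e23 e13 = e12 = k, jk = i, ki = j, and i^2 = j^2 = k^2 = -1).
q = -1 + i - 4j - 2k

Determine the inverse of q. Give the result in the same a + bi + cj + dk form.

In blades: q = -1 - 2 e_{12} - 4 e_{13} + e_{23}.
With qbar = -1 + 2 e_{12} + 4 e_{13} - e_{23} (scalar fixed, mapped units negated), q qbar = 22 (the sum of squared coefficients), so q^-1 = qbar / (22) = -\frac{1}{22} + \frac{1}{11} e_{12} + \frac{2}{11} e_{13} - \frac{1}{22} e_{23}; translating back:
Answer: -\frac{1}{22} - \frac{1}{22}i + \frac{2}{11}j + \frac{1}{11}k


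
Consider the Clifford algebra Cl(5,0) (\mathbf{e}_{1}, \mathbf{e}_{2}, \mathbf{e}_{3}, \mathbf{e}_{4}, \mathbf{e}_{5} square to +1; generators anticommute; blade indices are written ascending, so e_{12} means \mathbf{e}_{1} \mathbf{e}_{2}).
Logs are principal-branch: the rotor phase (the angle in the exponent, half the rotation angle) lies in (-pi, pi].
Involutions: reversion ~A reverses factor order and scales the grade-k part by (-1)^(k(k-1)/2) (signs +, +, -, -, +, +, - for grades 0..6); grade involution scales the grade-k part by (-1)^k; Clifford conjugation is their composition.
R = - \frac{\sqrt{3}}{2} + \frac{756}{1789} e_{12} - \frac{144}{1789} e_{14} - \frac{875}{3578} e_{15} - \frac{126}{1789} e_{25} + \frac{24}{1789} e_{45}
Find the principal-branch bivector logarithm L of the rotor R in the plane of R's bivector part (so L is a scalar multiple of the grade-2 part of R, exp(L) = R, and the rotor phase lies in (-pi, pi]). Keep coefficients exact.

The scalar part of R is - \frac{\sqrt{3}}{2}, and that scalar determines the rotor phase on the principal branch; recovering the unit plane as bivector-part over sine of the phase gives L = phase * plane.
Concretely: cos(phase) = - \frac{\sqrt{3}}{2} gives phase = ±\frac{5 \pi}{6}, and since phase/sin(phase) is even the sign is immaterial: L = (phase/sin(phase)) * <R>_2 = (\frac{5 \pi}{3}) * <R>_2.
Answer: \frac{1260 \pi}{1789} e_{12} - \frac{240 \pi}{1789} e_{14} - \frac{4375 \pi}{10734} e_{15} - \frac{210 \pi}{1789} e_{25} + \frac{40 \pi}{1789} e_{45}


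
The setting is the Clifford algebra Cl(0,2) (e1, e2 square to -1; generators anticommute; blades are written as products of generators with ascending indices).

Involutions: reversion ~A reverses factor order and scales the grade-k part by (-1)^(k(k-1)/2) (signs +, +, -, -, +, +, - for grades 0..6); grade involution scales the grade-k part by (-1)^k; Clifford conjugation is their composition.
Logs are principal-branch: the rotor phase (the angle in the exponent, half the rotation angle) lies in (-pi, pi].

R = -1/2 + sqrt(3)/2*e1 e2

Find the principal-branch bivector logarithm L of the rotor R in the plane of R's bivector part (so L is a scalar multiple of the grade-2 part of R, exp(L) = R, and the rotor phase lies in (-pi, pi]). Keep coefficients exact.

The scalar part of R is -1/2, and that scalar determines the rotor phase on the principal branch; recovering the unit plane as bivector-part over sine of the phase gives L = phase * plane.
Concretely: cos(phase) = -1/2 gives phase = ±2*pi/3, and since phase/sin(phase) is even the sign is immaterial: L = (phase/sin(phase)) * <R>_2 = (4*sqrt(3)*pi/9) * <R>_2.
Answer: 2*pi/3*e1 e2


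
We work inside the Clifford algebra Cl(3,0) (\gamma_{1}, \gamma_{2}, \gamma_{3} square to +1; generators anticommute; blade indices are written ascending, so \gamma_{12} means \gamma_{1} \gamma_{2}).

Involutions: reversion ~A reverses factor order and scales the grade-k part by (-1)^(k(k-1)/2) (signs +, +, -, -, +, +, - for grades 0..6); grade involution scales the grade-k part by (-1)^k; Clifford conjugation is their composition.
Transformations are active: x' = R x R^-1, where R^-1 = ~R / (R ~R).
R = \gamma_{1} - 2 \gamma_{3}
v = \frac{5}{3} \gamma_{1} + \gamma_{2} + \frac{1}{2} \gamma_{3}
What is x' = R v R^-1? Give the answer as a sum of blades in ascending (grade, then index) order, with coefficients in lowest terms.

~R = \gamma_{1} - 2 \gamma_{3}, and R ~R = 5, so R^-1 = ~R / (5).
R v = \frac{2}{3} + \gamma_{12} + \frac{23}{6} \gamma_{13} + 2 \gamma_{23}
Answer: -\frac{7}{5} \gamma_{1} - \gamma_{2} - \frac{31}{30} \gamma_{3}


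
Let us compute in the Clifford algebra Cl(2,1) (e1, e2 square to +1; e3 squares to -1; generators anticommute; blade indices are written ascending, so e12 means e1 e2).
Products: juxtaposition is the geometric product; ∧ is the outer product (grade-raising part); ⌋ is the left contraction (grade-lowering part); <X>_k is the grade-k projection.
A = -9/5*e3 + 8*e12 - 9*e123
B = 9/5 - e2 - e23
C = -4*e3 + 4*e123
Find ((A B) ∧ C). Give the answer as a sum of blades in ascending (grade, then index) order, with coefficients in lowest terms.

step 1: e1 + 9/5*e2 - 81/25*e3 + 72/5*e12 - 17*e13 - 9/5*e23 - 81/5*e123
step 2: -4*e13 - 36/5*e23 - 288/5*e123
Answer: -4*e13 - 36/5*e23 - 288/5*e123


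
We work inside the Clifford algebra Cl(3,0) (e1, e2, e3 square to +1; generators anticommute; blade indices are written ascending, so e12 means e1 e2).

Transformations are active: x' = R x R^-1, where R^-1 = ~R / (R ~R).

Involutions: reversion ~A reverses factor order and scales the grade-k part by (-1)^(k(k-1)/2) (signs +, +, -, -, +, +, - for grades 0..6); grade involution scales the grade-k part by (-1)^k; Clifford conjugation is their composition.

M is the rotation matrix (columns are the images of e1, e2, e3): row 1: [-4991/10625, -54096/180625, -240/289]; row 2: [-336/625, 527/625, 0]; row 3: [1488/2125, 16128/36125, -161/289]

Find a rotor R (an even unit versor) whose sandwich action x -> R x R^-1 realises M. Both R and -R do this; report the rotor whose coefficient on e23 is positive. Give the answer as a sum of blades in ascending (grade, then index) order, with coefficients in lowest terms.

Method: write R = a + b12*e12 + b13*e13 + b23*e23 with a^2 + b12^2 + b13^2 + b23^2 = 1 (so R^-1 = ~R). Expanding the columns R e_j ~R gives tr M = 4a^2 - 1 and, from the antisymmetric part, M21 - M12 = -4a*b12, M13 - M31 = 4a*b13, M32 - M23 = -4a*b23.
Here tr M = -33169/180625, so a^2 = (1 + tr M)/4 = 36864/180625 and a = ±192/425. Taking a = 192/425: M21 - M12 = -43008/180625, M13 - M31 = -55296/36125, M32 - M23 = 16128/36125, giving b12 = 56/425, b13 = -72/85, b23 = -21/85, i.e. R = 192/425 + 56/425*e12 - 72/85*e13 - 21/85*e23.
Its e23 coefficient is negative, so report the other preimage -R.
Answer: -192/425 - 56/425*e12 + 72/85*e13 + 21/85*e23. Uniqueness: Spin(3) -> SO(3) maps R and -R to the same rotation of trace -33169/180625; fixing the sign of the e23 coefficient removes the ambiguity.


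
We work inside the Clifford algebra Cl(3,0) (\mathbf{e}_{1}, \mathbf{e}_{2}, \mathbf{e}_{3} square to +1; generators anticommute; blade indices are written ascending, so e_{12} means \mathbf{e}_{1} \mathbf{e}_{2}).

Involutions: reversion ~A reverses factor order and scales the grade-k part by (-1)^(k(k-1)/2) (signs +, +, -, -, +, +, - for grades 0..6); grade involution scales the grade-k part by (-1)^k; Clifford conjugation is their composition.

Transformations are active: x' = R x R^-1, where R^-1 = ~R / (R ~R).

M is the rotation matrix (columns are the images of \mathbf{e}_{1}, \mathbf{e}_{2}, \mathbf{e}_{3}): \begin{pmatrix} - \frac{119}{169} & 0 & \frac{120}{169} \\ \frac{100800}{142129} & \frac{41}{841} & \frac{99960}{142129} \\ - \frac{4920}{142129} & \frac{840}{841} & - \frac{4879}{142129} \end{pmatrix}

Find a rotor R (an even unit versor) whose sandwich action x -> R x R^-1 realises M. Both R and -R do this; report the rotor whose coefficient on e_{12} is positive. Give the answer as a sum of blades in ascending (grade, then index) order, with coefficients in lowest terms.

Method: write R = a + b12*e_{12} + b13*e_{13} + b23*e_{23} with a^2 + b12^2 + b13^2 + b23^2 = 1 (so R^-1 = ~R). Expanding the columns R e_j ~R gives tr M = 4a^2 - 1 and, from the antisymmetric part, M21 - M12 = -4a*b12, M13 - M31 = 4a*b13, M32 - M23 = -4a*b23.
Here tr M = -\frac{98029}{142129}, so a^2 = (1 + tr M)/4 = \frac{11025}{142129} and a = ±\frac{105}{377}. Taking a = \frac{105}{377}: M21 - M12 = \frac{100800}{142129}, M13 - M31 = \frac{105840}{142129}, M32 - M23 = \frac{42000}{142129}, giving b12 = -\frac{240}{377}, b13 = \frac{252}{377}, b23 = -\frac{100}{377}, i.e. R = \frac{105}{377} - \frac{240}{377} e_{12} + \frac{252}{377} e_{13} - \frac{100}{377} e_{23}.
Its e_{12} coefficient is negative, so report the other preimage -R.
Answer: -\frac{105}{377} + \frac{240}{377} e_{12} - \frac{252}{377} e_{13} + \frac{100}{377} e_{23}. Key observation: the double cover Spin(3) -> SO(3) sends R and -R to the same matrix (trace -\frac{98029}{142129} here), so the stated sign of the e_{12} coefficient is what selects one sheet.


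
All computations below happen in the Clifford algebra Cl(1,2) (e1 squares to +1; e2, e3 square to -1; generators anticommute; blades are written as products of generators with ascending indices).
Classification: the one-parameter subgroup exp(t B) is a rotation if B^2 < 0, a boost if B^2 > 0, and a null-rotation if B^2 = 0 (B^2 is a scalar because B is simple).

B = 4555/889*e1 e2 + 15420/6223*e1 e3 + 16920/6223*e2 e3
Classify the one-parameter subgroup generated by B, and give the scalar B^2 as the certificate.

B^2 term by term: the squares give (4555/889)^2*(e1 e2)^2 + (15420/6223)^2*(e1 e3)^2 + (16920/6223)^2*(e2 e3)^2 = 20748025/790321*(+1) + 237776400/38725729*(+1) + 286286400/38725729*(-1) = 25 (each basis 2-blade squares to minus the product of its generators' squares); cross terms between blades sharing an index anticommute and cancel. So B^2 = 25.
Answer: boost, certificate B^2 = 25. The invariant at work: B^2 = 25 is unchanged by conjugation, hence its sign classifies the subgroup whatever basis B is written in.


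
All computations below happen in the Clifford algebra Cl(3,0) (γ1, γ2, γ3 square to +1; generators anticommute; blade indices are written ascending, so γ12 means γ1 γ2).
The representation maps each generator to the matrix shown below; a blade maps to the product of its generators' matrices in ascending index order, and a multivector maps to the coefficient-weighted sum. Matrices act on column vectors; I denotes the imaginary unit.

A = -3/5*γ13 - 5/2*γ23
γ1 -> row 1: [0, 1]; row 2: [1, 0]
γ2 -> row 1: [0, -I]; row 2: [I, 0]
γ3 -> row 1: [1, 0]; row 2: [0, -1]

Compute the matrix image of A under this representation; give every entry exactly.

Bivector images (products of the table entries): rho(γ13) = rho(γ1)rho(γ3) = row 1: [0, -1]; row 2: [1, 0]; rho(γ23) = rho(γ2)rho(γ3) = row 1: [0, I]; row 2: [I, 0].
M = (-3/5)*rho(γ13) + (-5/2)*rho(γ23), summed entrywise:
Answer: row 1: [0, 3/5 - 5*I/2]; row 2: [-3/5 - 5*I/2, 0]


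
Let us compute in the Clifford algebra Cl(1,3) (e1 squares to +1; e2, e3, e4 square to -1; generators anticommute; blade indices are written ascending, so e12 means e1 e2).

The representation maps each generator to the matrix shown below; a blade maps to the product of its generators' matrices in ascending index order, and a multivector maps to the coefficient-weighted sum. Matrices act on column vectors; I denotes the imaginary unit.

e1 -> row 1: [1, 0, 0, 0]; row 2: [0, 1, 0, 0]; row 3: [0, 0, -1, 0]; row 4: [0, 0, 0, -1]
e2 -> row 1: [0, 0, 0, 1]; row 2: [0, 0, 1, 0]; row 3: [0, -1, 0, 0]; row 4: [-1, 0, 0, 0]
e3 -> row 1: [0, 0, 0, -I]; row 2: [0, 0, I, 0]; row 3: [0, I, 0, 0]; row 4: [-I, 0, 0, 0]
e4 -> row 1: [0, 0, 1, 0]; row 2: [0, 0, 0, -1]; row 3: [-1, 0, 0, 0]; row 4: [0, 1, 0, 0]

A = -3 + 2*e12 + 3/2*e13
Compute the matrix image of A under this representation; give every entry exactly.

Bivector images (products of the table entries): rho(e12) = rho(e1)rho(e2) = row 1: [0, 0, 0, 1]; row 2: [0, 0, 1, 0]; row 3: [0, 1, 0, 0]; row 4: [1, 0, 0, 0]; rho(e13) = rho(e1)rho(e3) = row 1: [0, 0, 0, -I]; row 2: [0, 0, I, 0]; row 3: [0, -I, 0, 0]; row 4: [I, 0, 0, 0].
M = (-3)*1 + (2)*rho(e12) + (3/2)*rho(e13), summed entrywise (1 is the identity matrix):
Answer: row 1: [-3, 0, 0, 2 - 3*I/2]; row 2: [0, -3, 2 + 3*I/2, 0]; row 3: [0, 2 - 3*I/2, -3, 0]; row 4: [2 + 3*I/2, 0, 0, -3]


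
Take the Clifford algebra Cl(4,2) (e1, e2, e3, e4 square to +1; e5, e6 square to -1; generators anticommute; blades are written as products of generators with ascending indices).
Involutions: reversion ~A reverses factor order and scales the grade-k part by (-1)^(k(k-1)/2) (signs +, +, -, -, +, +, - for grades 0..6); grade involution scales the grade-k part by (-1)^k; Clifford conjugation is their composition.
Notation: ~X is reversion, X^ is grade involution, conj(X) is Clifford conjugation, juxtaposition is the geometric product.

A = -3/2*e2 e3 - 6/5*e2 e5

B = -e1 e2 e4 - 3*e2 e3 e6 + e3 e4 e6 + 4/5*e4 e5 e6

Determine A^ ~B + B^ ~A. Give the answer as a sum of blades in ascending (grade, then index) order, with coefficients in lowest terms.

first term: 9/2*e6 + 3/2*e1 e3 e4 - 6/5*e1 e4 e5 + 123/50*e2 e4 e6 - 18/5*e3 e5 e6 + 12/5*e2 e3 e4 e5 e6
second term: -9/2*e6 + 3/2*e1 e3 e4 - 6/5*e1 e4 e5 + 123/50*e2 e4 e6 - 18/5*e3 e5 e6 - 12/5*e2 e3 e4 e5 e6
Answer: 3*e1 e3 e4 - 12/5*e1 e4 e5 + 123/25*e2 e4 e6 - 36/5*e3 e5 e6


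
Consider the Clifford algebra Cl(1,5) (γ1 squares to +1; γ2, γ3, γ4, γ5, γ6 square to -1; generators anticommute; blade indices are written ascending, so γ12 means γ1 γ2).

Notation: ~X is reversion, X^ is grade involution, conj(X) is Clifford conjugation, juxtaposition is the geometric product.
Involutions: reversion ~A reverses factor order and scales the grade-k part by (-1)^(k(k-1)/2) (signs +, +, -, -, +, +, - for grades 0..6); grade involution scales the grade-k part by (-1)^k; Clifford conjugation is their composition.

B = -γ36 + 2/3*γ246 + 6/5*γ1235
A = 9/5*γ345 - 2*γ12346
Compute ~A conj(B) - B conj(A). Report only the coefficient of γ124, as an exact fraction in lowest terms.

first term: 4/3*γ13 - 104/25*γ124 - 3/5*γ456 + 6/5*γ2356
second term: -4/3*γ13 + 4/25*γ124 - 21/5*γ456 - 6/5*γ2356
Answer: -108/25


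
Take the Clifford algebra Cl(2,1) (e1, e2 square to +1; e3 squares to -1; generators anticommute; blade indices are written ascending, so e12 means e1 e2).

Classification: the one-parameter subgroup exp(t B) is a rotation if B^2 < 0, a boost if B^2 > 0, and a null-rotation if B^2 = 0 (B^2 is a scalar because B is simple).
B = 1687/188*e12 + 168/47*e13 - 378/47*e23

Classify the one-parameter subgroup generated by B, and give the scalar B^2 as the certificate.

B^2 term by term: the squares give (1687/188)^2*(e12)^2 + (168/47)^2*(e13)^2 + (-378/47)^2*(e23)^2 = 2845969/35344*(-1) + 28224/2209*(+1) + 142884/2209*(+1) = -49/16 (each basis 2-blade squares to minus the product of its generators' squares); cross terms between blades sharing an index anticommute and cancel. So B^2 = -49/16.
Answer: rotation, certificate B^2 = -49/16. Certificate logic: -49/16 is a conjugation-invariant scalar, so its sign fixes rotation versus boost versus null-rotation outright.


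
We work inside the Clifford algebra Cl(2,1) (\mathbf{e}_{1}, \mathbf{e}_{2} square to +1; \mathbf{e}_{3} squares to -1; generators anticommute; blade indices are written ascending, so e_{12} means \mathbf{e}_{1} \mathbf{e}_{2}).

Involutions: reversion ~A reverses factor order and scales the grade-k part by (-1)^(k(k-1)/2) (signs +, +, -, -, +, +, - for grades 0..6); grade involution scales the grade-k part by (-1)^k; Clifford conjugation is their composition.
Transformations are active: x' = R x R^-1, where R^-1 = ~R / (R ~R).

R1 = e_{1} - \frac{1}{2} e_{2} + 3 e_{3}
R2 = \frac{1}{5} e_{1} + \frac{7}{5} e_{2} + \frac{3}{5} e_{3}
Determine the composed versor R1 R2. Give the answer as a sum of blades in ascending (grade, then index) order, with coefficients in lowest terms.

Distribute over the terms of R1 (each basis-blade product reordered to ascending indices, repeated generators contracted through their squares):
(e_{1}) R2 = \frac{1}{5} + \frac{7}{5} e_{12} + \frac{3}{5} e_{13}
(-\frac{1}{2} e_{2}) R2 = -\frac{7}{10} + \frac{1}{10} e_{12} - \frac{3}{10} e_{23}
(3 e_{3}) R2 = -\frac{9}{5} - \frac{3}{5} e_{13} - \frac{21}{5} e_{23}
Summing the partial products and collecting blades:
Answer: -\frac{23}{10} + \frac{3}{2} e_{12} - \frac{9}{2} e_{23}


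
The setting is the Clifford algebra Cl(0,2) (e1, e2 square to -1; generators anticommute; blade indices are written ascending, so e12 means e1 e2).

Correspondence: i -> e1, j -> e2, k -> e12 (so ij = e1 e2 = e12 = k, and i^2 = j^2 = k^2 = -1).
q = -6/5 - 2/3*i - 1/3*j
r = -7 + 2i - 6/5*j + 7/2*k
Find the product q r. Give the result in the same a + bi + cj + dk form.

In blades: q = -6/5 - 2/3*e1 - 1/3*e2, r = -7 + 2*e1 - 6/5*e2 + 7/2*e12.
Distribute q over r term by term (generator squares from the signature, products reordered to ascending indices): (-6/5)*r = 42/5 - 12/5*e1 + 36/25*e2 - 21/5*e12; (-2/3*e1)*r = 4/3 + 14/3*e1 + 7/3*e2 + 4/5*e12; (-1/3*e2)*r = -2/5 - 7/6*e1 + 7/3*e2 + 2/3*e12.
Sum: 28/3 + 11/10*e1 + 458/75*e2 - 41/15*e12; translating back through the correspondence:
Answer: 28/3 + 11/10*i + 458/75*j - 41/15*k


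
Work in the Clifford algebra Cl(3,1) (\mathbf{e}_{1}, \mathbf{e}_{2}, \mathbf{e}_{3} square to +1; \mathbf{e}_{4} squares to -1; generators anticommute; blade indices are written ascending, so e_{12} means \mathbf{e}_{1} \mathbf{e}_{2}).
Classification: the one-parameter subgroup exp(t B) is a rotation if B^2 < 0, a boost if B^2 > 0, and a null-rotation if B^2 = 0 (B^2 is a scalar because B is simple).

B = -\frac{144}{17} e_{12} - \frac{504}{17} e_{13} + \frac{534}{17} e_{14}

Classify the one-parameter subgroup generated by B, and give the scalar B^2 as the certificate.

B^2 term by term: the squares give (-\frac{144}{17})^2*(e_{12})^2 + (-\frac{504}{17})^2*(e_{13})^2 + (\frac{534}{17})^2*(e_{14})^2 = \frac{20736}{289}*(-1) + \frac{254016}{289}*(-1) + \frac{285156}{289}*(+1) = 36 (each basis 2-blade squares to minus the product of its generators' squares); cross terms between blades sharing an index anticommute and cancel. So B^2 = 36.
Answer: boost, certificate B^2 = 36. The invariant at work: B^2 = 36 is unchanged by conjugation, hence its sign classifies the subgroup whatever basis B is written in.


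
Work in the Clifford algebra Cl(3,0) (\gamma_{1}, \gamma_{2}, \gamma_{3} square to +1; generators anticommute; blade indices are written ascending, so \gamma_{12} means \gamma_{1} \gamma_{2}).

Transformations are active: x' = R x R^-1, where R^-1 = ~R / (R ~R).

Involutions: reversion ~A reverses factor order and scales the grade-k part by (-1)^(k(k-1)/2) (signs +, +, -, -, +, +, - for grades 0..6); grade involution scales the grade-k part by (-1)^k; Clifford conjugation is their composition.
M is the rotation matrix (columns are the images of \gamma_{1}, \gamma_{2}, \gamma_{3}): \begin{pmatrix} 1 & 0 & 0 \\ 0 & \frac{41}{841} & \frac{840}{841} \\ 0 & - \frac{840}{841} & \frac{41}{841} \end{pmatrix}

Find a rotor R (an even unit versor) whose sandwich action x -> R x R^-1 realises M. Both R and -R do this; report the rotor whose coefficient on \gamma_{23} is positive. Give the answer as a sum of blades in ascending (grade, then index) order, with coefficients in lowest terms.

Method: write R = a + b12*\gamma_{12} + b13*\gamma_{13} + b23*\gamma_{23} with a^2 + b12^2 + b13^2 + b23^2 = 1 (so R^-1 = ~R). Expanding the columns R e_j ~R gives tr M = 4a^2 - 1 and, from the antisymmetric part, M21 - M12 = -4a*b12, M13 - M31 = 4a*b13, M32 - M23 = -4a*b23.
Here tr M = \frac{923}{841}, so a^2 = (1 + tr M)/4 = \frac{441}{841} and a = ±\frac{21}{29}. Taking a = \frac{21}{29}: M21 - M12 = 0, M13 - M31 = 0, M32 - M23 = -\frac{1680}{841}, giving b12 = 0, b13 = 0, b23 = \frac{20}{29}, i.e. R = \frac{21}{29} + \frac{20}{29} \gamma_{23}.
Its \gamma_{23} coefficient is already positive.
Answer: \frac{21}{29} + \frac{20}{29} \gamma_{23}. Key observation: the double cover Spin(3) -> SO(3) sends R and -R to the same matrix (trace \frac{923}{841} here), so the stated sign of the \gamma_{23} coefficient is what selects one sheet.


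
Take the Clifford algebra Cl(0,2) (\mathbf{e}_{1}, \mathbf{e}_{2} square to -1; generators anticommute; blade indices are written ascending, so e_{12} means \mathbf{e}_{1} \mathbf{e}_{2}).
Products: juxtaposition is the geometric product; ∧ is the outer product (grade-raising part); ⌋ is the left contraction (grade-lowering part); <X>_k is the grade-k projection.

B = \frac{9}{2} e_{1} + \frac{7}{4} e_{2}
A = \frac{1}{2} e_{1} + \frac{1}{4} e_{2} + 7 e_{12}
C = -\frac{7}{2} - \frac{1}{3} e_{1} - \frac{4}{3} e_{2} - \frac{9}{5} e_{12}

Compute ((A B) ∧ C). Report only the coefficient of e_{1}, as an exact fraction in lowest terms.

step 1: -\frac{43}{16} - \frac{49}{4} e_{1} + \frac{63}{2} e_{2} - \frac{1}{4} e_{12}
step 2: \frac{301}{32} + \frac{2101}{48} e_{1} - \frac{320}{3} e_{2} + \frac{7811}{240} e_{12}
Answer: \frac{2101}{48}


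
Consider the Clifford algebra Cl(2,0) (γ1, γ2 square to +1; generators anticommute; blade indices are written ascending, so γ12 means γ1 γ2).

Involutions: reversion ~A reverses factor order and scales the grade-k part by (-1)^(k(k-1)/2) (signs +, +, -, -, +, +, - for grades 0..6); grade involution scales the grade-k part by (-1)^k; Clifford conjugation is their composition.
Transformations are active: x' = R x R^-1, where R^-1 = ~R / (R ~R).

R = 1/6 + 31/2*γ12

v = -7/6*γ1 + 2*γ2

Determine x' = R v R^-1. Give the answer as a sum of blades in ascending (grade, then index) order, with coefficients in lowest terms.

~R = 1/6 - 31/2*γ12, and R ~R = 4325/18, so R^-1 = ~R / (4325/18).
R v = 1109/36*γ1 + 221/12*γ2
Answer: 15692/12975*γ1 - 17079/8650*γ2


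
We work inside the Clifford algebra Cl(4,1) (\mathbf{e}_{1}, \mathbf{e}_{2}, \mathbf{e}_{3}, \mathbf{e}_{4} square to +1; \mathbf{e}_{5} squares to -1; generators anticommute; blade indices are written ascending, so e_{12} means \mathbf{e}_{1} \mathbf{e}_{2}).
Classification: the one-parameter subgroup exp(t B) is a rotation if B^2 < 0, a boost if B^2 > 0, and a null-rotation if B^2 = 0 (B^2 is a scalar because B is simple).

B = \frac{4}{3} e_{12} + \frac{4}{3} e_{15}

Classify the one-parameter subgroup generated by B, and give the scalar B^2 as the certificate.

B^2 term by term: the squares give (\frac{4}{3})^2*(e_{12})^2 + (\frac{4}{3})^2*(e_{15})^2 = \frac{16}{9}*(-1) + \frac{16}{9}*(+1) = 0 (each basis 2-blade squares to minus the product of its generators' squares); cross terms between blades sharing an index anticommute and cancel. So B^2 = 0.
Answer: null-rotation, certificate B^2 = 0. Note: conjugating B changes its blade decomposition but never the scalar B^2 = 0, whose sign settles the classification.


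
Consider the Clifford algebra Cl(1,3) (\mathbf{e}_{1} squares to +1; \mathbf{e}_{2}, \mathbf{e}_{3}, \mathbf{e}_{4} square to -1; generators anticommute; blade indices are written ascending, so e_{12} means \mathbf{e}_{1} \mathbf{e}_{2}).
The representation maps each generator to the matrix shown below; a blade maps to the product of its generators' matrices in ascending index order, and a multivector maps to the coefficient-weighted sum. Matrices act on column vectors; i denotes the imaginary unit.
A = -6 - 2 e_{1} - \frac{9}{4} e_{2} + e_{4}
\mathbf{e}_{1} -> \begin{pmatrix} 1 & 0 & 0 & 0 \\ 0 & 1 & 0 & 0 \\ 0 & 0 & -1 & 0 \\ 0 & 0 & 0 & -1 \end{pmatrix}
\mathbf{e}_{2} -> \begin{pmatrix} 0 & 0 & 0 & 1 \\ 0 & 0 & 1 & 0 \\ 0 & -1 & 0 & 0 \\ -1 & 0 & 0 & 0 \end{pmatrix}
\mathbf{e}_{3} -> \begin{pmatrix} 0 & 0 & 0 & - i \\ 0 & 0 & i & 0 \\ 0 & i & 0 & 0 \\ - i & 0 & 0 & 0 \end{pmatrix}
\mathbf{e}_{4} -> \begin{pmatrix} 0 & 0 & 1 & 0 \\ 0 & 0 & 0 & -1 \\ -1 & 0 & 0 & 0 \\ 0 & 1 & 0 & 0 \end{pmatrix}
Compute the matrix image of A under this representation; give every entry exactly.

M = (-6)*1 + (-2)*rho(e_{1}) + (-\frac{9}{4})*rho(e_{2}) + (1)*rho(e_{4}), summed entrywise (1 is the identity matrix):
Answer: \begin{pmatrix} -8 & 0 & 1 & - \frac{9}{4} \\ 0 & -8 & - \frac{9}{4} & -1 \\ -1 & \frac{9}{4} & -4 & 0 \\ \frac{9}{4} & 1 & 0 & -4 \end{pmatrix}


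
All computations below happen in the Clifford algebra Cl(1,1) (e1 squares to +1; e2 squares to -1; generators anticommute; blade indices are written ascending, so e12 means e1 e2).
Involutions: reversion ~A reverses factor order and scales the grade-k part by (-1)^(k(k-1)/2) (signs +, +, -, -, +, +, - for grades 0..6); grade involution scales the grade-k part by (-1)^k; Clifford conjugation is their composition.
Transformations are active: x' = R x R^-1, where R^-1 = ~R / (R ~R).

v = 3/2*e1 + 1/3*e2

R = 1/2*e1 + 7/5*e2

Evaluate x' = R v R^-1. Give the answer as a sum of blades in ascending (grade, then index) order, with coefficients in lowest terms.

~R = 1/2*e1 + 7/5*e2, and R ~R = -171/100, so R^-1 = ~R / (-171/100).
R v = 17/60 - 29/15*e12
Answer: -1709/1026*e1 - 409/513*e2


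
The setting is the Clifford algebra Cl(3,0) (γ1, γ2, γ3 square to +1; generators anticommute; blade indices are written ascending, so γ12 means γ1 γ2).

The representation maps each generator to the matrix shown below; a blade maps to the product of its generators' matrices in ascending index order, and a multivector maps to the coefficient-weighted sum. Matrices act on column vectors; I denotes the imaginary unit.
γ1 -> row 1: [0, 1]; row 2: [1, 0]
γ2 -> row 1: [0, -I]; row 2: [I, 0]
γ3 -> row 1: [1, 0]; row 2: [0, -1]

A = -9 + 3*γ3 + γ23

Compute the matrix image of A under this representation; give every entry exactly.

Bivector images (products of the table entries): rho(γ23) = rho(γ2)rho(γ3) = row 1: [0, I]; row 2: [I, 0].
M = (-9)*1 + (3)*rho(γ3) + (1)*rho(γ23), summed entrywise (1 is the identity matrix):
Answer: row 1: [-6, I]; row 2: [I, -12]


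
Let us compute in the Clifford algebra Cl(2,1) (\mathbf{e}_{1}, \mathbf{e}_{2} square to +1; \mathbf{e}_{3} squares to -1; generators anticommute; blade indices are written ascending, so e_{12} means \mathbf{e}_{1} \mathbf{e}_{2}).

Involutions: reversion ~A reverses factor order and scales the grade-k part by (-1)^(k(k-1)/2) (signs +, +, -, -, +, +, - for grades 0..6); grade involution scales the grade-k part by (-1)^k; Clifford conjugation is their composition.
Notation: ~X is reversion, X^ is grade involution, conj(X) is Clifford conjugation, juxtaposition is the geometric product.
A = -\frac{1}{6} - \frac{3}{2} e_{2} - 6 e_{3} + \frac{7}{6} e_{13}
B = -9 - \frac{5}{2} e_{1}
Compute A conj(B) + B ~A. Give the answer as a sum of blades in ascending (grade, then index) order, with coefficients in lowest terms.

first term: \frac{3}{2} - \frac{5}{12} e_{1} + \frac{27}{2} e_{2} + \frac{613}{12} e_{3} + \frac{15}{4} e_{12} + \frac{9}{2} e_{13}
second term: \frac{3}{2} + \frac{5}{12} e_{1} + \frac{27}{2} e_{2} + \frac{683}{12} e_{3} + \frac{15}{4} e_{12} + \frac{51}{2} e_{13}
Answer: 3 + 27 e_{2} + 108 e_{3} + \frac{15}{2} e_{12} + 30 e_{13}


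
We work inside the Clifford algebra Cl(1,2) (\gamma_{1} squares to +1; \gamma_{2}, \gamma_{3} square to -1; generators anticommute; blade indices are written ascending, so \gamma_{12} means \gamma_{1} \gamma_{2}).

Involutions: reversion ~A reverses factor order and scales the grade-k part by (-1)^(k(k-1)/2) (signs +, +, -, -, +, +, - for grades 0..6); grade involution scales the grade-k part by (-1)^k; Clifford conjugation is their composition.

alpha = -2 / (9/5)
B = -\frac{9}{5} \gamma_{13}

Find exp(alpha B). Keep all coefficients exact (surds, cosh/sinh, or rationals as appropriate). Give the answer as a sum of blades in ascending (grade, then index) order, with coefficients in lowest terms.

B^2 = (-\frac{9}{5})^2*(\gamma_{13})^2 = \frac{81}{25}*(+1) = \frac{81}{25} (a basis 2-blade squares to minus the product of its generators' squares).
B^2 = \frac{81}{25} — since the square is positive, the closed form is hyperbolic: l = \frac{9}{5}, alpha*l = -2, so exp(alpha B) = cosh(-2) + (sinh(-2)/(\frac{9}{5}))*B = \cosh{\left(2 \right)} + (- \frac{5 \sinh{\left(2 \right)}}{9})*B.
Answer: \cosh{\left(2 \right)} + \sinh{\left(2 \right)} \gamma_{13}


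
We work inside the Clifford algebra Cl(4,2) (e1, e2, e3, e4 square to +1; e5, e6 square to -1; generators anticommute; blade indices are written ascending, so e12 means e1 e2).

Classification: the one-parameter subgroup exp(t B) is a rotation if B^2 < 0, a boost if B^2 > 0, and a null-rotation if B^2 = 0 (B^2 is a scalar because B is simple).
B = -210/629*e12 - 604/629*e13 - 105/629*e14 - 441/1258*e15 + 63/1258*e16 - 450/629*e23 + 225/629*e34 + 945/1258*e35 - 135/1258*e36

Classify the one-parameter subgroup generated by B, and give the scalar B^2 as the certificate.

B^2 term by term: the squares give (-210/629)^2*(e12)^2 + (-604/629)^2*(e13)^2 + (-105/629)^2*(e14)^2 + (-441/1258)^2*(e15)^2 + (63/1258)^2*(e16)^2 + (-450/629)^2*(e23)^2 + (225/629)^2*(e34)^2 + (945/1258)^2*(e35)^2 + (-135/1258)^2*(e36)^2 = 44100/395641*(-1) + 364816/395641*(-1) + 11025/395641*(-1) + 194481/1582564*(+1) + 3969/1582564*(+1) + 202500/395641*(-1) + 50625/395641*(-1) + 893025/1582564*(+1) + 18225/1582564*(+1) = -1 (each basis 2-blade squares to minus the product of its generators' squares); cross terms between blades sharing an index anticommute and cancel; the commuting (index-disjoint) pairs give grade-4 terms 2*c*c'*(blade product), which cancel blade by blade — e1234: -94500/395641 + 94500/395641 = 0; e1235: -198450/395641 + 198450/395641 = 0; e1236: 28350/395641 - 28350/395641 = 0; e1345: 99225/395641 - 99225/395641 = 0; e1346: -14175/395641 + 14175/395641 = 0; e1356: -59535/791282 + 59535/791282 = 0 — confirming B is simple. So B^2 = -1.
Answer: rotation, certificate B^2 = -1. Note: conjugating B changes its blade decomposition but never the scalar B^2 = -1, whose sign settles the classification.


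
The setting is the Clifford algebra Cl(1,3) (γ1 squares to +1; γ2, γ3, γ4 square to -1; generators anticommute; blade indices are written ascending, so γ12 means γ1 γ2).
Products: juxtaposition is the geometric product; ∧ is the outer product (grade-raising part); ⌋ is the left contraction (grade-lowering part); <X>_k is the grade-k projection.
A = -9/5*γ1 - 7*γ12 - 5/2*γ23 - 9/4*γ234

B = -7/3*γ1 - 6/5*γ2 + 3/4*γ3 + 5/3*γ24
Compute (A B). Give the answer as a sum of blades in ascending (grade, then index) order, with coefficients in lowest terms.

step 1: 21/5 - 42/5*γ1 - 347/24*γ2 - 3/4*γ3 + 54/25*γ12 - 27/20*γ13 + 35/3*γ14 - 27/16*γ24 - 103/15*γ34 + 7/12*γ123 - 3*γ124 - 21/4*γ1234
Answer: 21/5 - 42/5*γ1 - 347/24*γ2 - 3/4*γ3 + 54/25*γ12 - 27/20*γ13 + 35/3*γ14 - 27/16*γ24 - 103/15*γ34 + 7/12*γ123 - 3*γ124 - 21/4*γ1234


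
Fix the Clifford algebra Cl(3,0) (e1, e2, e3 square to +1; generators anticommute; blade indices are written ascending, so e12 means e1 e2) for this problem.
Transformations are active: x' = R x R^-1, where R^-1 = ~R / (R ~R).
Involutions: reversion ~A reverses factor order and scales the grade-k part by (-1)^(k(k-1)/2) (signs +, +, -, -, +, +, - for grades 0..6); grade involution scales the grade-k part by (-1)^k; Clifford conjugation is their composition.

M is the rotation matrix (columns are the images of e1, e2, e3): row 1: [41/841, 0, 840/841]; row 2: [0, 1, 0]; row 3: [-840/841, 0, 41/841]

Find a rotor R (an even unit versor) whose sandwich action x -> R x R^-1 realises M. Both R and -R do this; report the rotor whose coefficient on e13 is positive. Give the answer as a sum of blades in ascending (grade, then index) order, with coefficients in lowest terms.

Method: write R = a + b12*e12 + b13*e13 + b23*e23 with a^2 + b12^2 + b13^2 + b23^2 = 1 (so R^-1 = ~R). Expanding the columns R e_j ~R gives tr M = 4a^2 - 1 and, from the antisymmetric part, M21 - M12 = -4a*b12, M13 - M31 = 4a*b13, M32 - M23 = -4a*b23.
Here tr M = 923/841, so a^2 = (1 + tr M)/4 = 441/841 and a = ±21/29. Taking a = 21/29: M21 - M12 = 0, M13 - M31 = 1680/841, M32 - M23 = 0, giving b12 = 0, b13 = 20/29, b23 = 0, i.e. R = 21/29 + 20/29*e13.
Its e13 coefficient is already positive.
Answer: 21/29 + 20/29*e13. Key observation: the double cover Spin(3) -> SO(3) sends R and -R to the same matrix (trace 923/841 here), so the stated sign of the e13 coefficient is what selects one sheet.
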